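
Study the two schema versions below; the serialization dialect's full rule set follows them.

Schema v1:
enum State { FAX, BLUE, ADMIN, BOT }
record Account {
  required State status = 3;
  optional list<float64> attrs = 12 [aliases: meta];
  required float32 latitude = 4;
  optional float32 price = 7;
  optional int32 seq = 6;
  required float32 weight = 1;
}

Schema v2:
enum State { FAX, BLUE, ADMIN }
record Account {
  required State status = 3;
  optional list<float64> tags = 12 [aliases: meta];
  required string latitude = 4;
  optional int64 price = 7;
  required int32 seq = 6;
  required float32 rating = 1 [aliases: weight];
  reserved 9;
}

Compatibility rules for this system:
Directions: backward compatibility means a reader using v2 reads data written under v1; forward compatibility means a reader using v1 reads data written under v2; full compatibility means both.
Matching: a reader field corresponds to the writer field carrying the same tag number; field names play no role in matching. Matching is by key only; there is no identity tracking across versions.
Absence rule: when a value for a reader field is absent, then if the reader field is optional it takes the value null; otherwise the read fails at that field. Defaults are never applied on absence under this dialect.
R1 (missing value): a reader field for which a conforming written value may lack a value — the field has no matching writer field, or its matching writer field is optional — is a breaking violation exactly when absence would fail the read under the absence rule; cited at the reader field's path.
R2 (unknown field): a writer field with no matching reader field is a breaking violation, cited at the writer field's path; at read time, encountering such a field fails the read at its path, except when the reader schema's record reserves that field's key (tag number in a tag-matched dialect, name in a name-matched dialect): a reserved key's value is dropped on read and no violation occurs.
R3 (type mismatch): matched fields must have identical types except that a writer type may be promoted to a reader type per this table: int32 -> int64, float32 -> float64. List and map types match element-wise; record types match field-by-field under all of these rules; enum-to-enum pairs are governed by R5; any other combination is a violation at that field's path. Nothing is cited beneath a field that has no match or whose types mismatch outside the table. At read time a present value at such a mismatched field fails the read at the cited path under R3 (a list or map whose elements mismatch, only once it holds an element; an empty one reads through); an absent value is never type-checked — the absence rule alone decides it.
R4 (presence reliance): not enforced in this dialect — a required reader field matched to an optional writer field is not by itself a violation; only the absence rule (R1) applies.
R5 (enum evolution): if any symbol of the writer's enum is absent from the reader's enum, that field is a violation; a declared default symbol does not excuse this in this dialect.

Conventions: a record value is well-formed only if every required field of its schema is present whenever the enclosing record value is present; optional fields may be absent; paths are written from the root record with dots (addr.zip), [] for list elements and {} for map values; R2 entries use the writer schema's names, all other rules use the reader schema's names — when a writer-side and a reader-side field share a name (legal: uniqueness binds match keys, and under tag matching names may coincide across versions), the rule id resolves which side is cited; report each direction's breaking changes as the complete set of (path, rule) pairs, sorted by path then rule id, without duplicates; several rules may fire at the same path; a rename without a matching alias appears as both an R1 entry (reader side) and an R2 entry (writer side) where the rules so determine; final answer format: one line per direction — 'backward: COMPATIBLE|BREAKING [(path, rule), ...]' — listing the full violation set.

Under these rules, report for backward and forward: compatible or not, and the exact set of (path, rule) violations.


each type pair in Account: writer, then reader
backward pass over Account, reader schema v2, writer schema v1:
  writer required, State -> State: reader status maps from writer status
  writer optional, list<float64> -> list<float64>: reader tags maps from writer attrs
  writer required, float32 -> string: reader latitude maps from writer latitude
  writer optional, float32 -> int64: reader price maps from writer price
  writer optional, int32 -> int32: reader seq maps from writer seq
  writer required, float32 -> float32: reader rating maps from writer weight
  rule R3 violated at latitude
  rule R3 violated at price
  rule R1 violated at seq
  rule R5 violated at status
  => backward: BREAKING (4)
forward pass over Account, reader schema v1, writer schema v2:
  writer required, State -> State: reader status maps from writer status
  writer optional, list<float64> -> list<float64>: reader attrs maps from writer tags
  writer required, string -> float32: reader latitude maps from writer latitude
  writer optional, int64 -> float32: reader price maps from writer price
  writer required, int32 -> int32: reader seq maps from writer seq
  writer required, float32 -> float32: reader weight maps from writer rating
  rule R3 violated at latitude
  rule R3 violated at price
  => forward: BREAKING (2)

backward: BREAKING [(latitude, R3), (price, R3), (seq, R1), (status, R5)]; forward: BREAKING [(latitude, R3), (price, R3)]


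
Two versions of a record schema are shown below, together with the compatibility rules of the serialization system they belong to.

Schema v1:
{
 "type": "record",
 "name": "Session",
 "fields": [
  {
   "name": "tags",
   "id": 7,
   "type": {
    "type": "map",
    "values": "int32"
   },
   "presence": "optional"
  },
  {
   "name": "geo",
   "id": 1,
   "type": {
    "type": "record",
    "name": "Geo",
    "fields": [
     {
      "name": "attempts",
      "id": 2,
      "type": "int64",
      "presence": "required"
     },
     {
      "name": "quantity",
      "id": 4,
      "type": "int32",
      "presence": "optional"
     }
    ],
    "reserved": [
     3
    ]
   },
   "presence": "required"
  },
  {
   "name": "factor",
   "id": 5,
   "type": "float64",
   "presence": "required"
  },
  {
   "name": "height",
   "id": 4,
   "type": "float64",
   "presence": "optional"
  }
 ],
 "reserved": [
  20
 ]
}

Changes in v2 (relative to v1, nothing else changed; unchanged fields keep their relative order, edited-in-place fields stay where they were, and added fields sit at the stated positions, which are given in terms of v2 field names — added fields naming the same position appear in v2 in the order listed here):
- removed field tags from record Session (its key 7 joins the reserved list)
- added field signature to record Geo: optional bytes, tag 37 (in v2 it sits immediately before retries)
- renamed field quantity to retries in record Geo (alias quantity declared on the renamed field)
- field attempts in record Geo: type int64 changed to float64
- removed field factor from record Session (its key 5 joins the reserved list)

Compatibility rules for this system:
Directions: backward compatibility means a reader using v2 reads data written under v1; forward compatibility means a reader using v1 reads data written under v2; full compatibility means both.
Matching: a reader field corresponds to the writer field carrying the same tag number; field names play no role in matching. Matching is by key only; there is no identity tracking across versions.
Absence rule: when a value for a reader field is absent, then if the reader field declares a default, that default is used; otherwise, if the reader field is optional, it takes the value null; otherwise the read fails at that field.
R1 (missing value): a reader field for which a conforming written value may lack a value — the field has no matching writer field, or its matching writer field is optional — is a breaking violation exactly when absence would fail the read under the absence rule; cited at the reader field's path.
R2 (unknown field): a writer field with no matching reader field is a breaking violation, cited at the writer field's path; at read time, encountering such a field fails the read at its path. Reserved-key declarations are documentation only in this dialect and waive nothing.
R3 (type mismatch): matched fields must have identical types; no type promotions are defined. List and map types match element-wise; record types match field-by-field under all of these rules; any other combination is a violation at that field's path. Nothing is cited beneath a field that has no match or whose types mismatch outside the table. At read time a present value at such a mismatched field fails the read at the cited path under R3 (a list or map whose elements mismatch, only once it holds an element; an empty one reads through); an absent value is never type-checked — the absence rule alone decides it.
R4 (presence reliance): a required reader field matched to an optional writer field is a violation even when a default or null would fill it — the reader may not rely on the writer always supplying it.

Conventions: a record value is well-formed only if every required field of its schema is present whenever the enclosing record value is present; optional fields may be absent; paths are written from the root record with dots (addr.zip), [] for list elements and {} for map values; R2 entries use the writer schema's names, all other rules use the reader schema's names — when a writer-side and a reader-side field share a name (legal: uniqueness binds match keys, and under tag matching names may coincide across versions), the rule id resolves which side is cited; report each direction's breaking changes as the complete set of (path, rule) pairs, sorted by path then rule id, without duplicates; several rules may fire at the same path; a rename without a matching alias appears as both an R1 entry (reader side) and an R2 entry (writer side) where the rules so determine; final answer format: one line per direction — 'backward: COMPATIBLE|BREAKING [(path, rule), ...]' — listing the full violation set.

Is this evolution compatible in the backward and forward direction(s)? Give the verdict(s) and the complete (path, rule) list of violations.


the writer's type comes first in each Session pair
backward pass over Session, reader schema v2, writer schema v1:
  geo: Geo -> Geo, writer required; from geo
  height: float64 -> float64, writer optional; from height
  writer field tags has no reader counterpart
  writer field factor has no reader counterpart
  geo.attempts: int64 -> float64, writer required; from geo.attempts
  geo.signature has no writer counterpart
  geo.retries: int32 -> int32, writer optional; from geo.quantity
  breaking: (factor, R2)
  breaking: (geo.attempts, R3)
  breaking: (tags, R2)
  backward on Session therefore BREAKING (3)
forward pass over Session, reader schema v1, writer schema v2:
  tags has no writer counterpart
  geo: Geo -> Geo, writer required; from geo
  factor has no writer counterpart
  height: float64 -> float64, writer optional; from height
  geo.attempts: float64 -> int64, writer required; from geo.attempts
  geo.quantity: int32 -> int32, writer optional; from geo.retries
  writer field geo.signature has no reader counterpart
  breaking: (factor, R1)
  breaking: (geo.attempts, R3)
  breaking: (geo.signature, R2)
  forward on Session therefore BREAKING (3)

backward: BREAKING [(factor, R2), (geo.attempts, R3), (tags, R2)]; forward: BREAKING [(factor, R1), (geo.attempts, R3), (geo.signature, R2)]


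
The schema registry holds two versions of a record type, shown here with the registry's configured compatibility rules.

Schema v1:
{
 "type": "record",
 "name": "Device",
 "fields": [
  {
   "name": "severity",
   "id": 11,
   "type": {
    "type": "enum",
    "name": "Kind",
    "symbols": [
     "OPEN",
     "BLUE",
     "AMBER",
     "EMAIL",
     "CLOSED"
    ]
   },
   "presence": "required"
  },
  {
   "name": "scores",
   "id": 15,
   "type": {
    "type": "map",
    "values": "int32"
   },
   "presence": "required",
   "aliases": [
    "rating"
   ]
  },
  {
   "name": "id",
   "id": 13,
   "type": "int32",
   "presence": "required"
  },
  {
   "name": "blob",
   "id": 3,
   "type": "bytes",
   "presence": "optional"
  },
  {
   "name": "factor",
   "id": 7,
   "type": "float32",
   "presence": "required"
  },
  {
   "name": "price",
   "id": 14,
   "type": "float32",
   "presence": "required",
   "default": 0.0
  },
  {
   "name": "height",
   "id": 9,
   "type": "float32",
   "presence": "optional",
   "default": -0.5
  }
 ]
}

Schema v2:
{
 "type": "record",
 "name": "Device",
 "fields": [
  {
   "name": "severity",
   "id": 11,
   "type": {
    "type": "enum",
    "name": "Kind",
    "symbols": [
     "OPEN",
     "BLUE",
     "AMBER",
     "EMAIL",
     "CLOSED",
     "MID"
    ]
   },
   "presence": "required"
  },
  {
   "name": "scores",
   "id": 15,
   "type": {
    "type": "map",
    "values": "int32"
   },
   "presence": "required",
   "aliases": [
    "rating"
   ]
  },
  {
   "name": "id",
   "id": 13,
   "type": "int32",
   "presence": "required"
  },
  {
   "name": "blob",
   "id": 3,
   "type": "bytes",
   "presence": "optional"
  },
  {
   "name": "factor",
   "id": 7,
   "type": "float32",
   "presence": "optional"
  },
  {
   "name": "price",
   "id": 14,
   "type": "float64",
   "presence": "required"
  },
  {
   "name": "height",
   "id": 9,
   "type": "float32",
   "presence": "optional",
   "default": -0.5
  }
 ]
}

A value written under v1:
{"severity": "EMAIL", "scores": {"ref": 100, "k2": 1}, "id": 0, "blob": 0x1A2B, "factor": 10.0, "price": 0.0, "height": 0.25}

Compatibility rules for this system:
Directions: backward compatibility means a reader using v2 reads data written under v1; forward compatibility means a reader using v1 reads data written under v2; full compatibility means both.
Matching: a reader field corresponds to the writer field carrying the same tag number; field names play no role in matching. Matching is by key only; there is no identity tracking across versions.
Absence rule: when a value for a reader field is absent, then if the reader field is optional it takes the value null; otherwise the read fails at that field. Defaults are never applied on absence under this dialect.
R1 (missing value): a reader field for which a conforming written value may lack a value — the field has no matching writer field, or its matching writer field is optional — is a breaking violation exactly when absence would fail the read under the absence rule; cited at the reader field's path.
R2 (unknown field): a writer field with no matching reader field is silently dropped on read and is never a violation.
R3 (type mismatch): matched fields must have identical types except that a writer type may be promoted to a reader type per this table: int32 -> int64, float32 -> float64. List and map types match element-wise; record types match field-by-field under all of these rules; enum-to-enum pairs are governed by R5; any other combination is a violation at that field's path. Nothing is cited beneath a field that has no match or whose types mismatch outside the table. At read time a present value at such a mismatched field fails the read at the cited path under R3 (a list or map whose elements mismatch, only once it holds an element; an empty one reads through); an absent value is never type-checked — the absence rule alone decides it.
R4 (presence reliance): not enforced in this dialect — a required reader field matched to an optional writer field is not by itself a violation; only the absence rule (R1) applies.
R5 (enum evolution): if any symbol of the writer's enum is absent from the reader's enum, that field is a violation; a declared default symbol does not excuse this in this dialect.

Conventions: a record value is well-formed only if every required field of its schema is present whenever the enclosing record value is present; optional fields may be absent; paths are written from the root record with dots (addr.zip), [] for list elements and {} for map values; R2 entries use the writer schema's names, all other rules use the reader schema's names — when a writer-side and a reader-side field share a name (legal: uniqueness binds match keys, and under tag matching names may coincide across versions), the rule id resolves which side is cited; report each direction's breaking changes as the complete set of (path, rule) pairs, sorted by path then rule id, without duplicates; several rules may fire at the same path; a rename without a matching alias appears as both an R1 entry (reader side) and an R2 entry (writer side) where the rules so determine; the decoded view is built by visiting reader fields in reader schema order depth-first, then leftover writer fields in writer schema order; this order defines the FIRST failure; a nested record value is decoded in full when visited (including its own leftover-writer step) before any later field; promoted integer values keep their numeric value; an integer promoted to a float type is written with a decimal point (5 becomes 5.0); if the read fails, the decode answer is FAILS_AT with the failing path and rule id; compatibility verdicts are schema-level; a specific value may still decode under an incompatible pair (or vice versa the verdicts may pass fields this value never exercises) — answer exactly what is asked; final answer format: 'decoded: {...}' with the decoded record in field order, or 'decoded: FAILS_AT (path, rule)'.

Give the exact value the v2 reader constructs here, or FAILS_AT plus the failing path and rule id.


decoded: {"severity": "EMAIL", "scores": {"ref": 100, "k2": 1}, "id": 0, "blob": 0x1A2B, "factor": 10.0, "price": 0.0, "height": 0.25}

in Device below, arrows point writer -> reader
migrating the Device value to v2:
  severity := "EMAIL"
  scores := {"ref": 100, "k2": 1}
  id := 0
  blob := 0x1A2B
  factor := 10.0
  price := 0.0 (float32 -> float64)
  height := 0.25
  => decoded: {"severity": "EMAIL", "scores": {"ref": 100, "k2": 1}, "id": 0, "blob": 0x1A2B, "factor": 10.0, "price": 0.0, "height": 0.25}
remaining Device differences; none change what is asked:
  field price in record Device: type float32 changed to float64 (its default is dropped) -> changes Device's schema-level verdicts only — the decode of this value is the same
  field factor in record Device: required changed to optional -> changes Device's schema-level verdicts only — the decode of this value is the same
  enum Kind (field severity in record Device): symbol MID added -> changes Device's schema-level verdicts only — the decode of this value is the same


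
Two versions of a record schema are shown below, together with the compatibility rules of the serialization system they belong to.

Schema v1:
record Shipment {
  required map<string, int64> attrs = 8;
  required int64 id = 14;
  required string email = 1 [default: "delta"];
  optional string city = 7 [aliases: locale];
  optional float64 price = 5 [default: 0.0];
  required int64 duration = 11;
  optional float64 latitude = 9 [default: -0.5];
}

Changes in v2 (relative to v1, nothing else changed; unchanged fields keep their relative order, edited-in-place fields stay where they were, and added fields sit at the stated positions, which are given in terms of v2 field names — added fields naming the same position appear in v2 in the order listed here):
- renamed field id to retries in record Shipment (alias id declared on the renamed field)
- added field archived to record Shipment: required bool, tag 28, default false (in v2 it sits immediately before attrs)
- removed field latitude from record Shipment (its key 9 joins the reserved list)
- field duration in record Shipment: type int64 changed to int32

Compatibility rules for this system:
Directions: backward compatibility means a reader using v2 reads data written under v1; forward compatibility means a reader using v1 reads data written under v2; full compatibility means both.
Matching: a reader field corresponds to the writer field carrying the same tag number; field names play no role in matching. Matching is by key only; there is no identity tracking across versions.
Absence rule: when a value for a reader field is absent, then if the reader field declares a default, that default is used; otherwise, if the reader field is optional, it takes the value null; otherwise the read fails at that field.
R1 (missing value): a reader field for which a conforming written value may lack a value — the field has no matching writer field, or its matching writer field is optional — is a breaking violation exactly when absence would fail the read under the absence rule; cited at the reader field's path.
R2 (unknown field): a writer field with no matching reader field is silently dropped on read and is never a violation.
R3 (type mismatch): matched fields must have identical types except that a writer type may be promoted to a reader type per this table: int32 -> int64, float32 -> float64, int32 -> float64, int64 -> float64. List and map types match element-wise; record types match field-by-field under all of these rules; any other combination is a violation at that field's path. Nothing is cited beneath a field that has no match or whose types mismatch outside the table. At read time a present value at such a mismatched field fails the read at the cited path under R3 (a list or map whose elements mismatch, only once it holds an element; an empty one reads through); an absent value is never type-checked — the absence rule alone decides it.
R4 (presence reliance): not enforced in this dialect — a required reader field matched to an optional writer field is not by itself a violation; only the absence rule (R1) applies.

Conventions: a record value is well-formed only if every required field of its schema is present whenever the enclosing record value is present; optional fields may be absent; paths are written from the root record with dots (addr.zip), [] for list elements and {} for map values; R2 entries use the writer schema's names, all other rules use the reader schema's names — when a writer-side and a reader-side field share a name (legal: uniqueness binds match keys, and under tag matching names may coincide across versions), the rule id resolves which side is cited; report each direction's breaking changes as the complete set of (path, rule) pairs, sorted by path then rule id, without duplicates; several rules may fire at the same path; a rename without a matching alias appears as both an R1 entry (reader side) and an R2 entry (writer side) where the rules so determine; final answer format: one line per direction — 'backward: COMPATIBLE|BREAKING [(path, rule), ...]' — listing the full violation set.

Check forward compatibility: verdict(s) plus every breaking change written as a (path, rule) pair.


forward: COMPATIBLE []

each type pair in Shipment: writer, then reader
checking forward for Shipment: reader v1 against writer v2:
  attrs: map<string, int64> -> map<string, int64>, writer required; from attrs
  id: int64 -> int64, writer required; from retries
  email: string -> string, writer required; from email
  city: string -> string, writer optional; from city
  price: float64 -> float64, writer optional; from price
  duration: int32 -> int64, writer required; from duration
  no writer field matches reader latitude
  archived (writer side), unknown to reader
  nothing fires on Shipment: forward is COMPATIBLE
ruling out the remaining Shipment differences:
  renamed field id to retries in record Shipment (alias id declared on the renamed field) -> no rule fires on it in Shipment's dialect; the asked verdict holds
  added field archived to record Shipment: required bool, tag 28, default false (in v2 it sits immediately before attrs) -> no rule fires on it in Shipment's dialect; the asked verdict holds
  removed field latitude from record Shipment (its key 9 joins the reserved list) -> no rule fires on it in Shipment's dialect; the asked verdict holds
  field duration in record Shipment: type int64 changed to int32 -> fires only in the backward direction of Shipment, which is not asked here


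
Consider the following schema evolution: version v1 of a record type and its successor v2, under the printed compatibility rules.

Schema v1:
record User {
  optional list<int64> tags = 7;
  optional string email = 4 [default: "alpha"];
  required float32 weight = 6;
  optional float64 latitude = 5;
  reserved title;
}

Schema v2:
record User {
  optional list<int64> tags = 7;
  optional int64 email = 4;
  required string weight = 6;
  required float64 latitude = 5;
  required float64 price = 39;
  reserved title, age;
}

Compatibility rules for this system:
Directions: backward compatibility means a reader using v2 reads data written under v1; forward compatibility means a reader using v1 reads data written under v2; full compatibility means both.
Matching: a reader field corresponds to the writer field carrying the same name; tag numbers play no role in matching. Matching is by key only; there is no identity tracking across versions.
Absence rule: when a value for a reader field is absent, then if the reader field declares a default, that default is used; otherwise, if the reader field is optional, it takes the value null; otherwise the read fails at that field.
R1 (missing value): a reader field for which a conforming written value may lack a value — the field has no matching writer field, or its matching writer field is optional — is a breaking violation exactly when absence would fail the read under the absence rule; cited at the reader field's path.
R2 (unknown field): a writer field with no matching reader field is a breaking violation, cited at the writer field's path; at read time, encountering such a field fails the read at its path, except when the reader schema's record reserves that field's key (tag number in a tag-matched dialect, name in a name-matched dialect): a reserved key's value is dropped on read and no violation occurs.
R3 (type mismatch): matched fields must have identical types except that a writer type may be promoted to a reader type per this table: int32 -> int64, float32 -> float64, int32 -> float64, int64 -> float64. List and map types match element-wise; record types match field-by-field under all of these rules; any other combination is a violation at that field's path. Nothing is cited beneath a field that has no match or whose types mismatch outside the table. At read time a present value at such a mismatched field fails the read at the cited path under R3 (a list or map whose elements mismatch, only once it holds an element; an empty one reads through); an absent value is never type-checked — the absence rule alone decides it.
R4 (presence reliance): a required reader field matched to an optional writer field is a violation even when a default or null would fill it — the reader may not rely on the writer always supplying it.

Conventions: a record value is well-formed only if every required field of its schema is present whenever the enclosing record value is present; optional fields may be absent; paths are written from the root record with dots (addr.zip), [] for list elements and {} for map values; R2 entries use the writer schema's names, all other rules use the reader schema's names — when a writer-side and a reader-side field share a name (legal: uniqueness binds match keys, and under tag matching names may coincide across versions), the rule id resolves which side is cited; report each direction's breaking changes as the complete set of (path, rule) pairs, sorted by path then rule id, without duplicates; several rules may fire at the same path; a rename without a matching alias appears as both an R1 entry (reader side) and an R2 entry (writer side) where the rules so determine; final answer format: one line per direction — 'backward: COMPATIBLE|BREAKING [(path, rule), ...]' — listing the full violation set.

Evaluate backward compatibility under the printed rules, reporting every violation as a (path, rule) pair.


the writer's type comes first in each User pair
backward analysis of User with v2 as reader and v1 as writer:
  tags: list<int64> -> list<int64>, writer optional; from tags
  email: string -> int64, writer optional; from email
  weight: float32 -> string, writer required; from weight
  latitude: float64 -> float64, writer optional; from latitude
  no writer field matches reader price
  violation R3 at email
  violation R1 at latitude
  violation R4 at latitude
  violation R1 at price
  violation R3 at weight
  => backward: BREAKING (5)

backward: BREAKING [(email, R3), (latitude, R1), (latitude, R4), (price, R1), (weight, R3)]


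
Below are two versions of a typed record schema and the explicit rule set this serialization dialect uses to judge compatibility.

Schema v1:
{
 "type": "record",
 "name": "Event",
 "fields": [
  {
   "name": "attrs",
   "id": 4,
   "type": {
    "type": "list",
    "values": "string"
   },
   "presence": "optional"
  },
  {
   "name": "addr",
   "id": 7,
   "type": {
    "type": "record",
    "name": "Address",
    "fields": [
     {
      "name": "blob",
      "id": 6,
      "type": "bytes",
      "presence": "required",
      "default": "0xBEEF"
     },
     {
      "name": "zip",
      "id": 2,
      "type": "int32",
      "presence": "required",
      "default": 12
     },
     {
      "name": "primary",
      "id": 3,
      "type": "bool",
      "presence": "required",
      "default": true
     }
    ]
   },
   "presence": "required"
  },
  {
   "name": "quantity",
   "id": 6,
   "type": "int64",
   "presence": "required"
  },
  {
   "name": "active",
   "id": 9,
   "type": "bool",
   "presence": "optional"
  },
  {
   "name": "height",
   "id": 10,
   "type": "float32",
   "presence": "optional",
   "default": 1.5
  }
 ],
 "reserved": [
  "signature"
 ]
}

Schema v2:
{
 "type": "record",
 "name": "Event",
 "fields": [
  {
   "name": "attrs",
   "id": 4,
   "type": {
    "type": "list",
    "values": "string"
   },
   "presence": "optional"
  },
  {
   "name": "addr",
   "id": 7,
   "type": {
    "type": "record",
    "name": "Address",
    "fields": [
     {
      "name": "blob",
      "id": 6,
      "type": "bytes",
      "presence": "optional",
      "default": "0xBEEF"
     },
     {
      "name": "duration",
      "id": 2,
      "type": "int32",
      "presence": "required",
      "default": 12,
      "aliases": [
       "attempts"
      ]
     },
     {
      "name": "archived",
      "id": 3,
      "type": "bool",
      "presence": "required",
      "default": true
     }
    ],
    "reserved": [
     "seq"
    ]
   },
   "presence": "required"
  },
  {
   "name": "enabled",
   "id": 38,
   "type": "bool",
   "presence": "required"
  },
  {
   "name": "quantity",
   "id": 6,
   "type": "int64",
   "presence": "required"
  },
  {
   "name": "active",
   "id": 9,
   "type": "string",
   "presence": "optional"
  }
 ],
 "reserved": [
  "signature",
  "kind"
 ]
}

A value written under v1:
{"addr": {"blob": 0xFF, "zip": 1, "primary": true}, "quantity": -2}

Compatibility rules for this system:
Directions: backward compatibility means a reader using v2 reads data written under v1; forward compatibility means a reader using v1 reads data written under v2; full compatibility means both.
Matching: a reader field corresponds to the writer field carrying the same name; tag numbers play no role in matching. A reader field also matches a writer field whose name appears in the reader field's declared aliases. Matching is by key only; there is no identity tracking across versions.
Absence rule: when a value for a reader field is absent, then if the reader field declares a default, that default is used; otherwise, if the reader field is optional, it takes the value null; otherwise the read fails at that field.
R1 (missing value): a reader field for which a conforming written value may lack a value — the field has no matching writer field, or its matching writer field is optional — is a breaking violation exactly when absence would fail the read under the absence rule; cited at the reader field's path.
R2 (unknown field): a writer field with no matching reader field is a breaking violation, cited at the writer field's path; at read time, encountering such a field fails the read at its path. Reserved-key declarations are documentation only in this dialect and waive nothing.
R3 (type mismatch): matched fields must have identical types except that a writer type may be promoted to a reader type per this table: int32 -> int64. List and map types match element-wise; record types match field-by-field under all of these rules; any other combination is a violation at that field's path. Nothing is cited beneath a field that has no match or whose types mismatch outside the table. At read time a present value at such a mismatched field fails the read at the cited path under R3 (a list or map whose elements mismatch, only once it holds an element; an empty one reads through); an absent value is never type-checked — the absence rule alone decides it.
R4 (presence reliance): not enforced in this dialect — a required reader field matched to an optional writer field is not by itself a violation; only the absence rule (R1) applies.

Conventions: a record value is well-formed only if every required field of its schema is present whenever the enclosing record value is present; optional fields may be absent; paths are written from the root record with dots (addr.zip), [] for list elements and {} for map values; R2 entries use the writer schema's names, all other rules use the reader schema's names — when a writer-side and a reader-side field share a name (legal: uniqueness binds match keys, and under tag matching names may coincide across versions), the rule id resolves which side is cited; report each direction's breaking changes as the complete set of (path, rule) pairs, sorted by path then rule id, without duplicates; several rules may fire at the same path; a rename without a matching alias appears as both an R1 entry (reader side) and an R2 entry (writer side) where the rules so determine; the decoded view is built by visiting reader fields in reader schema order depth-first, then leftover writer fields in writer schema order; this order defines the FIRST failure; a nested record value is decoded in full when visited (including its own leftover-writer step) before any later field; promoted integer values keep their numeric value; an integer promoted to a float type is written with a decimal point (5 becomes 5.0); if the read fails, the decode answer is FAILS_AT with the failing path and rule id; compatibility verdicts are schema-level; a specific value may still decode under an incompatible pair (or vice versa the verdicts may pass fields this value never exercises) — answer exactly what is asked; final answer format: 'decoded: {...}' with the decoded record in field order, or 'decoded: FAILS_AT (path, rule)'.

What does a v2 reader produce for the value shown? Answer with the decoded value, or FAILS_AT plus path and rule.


decoded: FAILS_AT (addr.zip, R2)

the writer's type comes first in each Event pair
migrating the Event value to v2:
  attrs := null (absent, optional -> null)
  addr.blob := 0xFF
  addr.duration := 12 (absent -> default)
  addr.archived := true (absent -> default)
  read fails at addr.zip under R2 (unknown field)
  => FAILS_AT (addr.zip, R2)
the other Event changes do not affect what is asked:
  field blob in record Address: required changed to optional -> fires no rule on Event under this dialect and leaves the result unchanged
  field active in record Event: type bool changed to string -> a verdict-level change on Event — the shown value reads the same
  removed field height from record Event -> a verdict-level change on Event — the shown value reads the same
  added field enabled to record Event: required bool, tag 38 (in v2 it sits immediately before quantity) -> a verdict-level change on Event — the shown value reads the same
  renamed field primary to archived in record Address -> a verdict-level change on Event — the shown value reads the same


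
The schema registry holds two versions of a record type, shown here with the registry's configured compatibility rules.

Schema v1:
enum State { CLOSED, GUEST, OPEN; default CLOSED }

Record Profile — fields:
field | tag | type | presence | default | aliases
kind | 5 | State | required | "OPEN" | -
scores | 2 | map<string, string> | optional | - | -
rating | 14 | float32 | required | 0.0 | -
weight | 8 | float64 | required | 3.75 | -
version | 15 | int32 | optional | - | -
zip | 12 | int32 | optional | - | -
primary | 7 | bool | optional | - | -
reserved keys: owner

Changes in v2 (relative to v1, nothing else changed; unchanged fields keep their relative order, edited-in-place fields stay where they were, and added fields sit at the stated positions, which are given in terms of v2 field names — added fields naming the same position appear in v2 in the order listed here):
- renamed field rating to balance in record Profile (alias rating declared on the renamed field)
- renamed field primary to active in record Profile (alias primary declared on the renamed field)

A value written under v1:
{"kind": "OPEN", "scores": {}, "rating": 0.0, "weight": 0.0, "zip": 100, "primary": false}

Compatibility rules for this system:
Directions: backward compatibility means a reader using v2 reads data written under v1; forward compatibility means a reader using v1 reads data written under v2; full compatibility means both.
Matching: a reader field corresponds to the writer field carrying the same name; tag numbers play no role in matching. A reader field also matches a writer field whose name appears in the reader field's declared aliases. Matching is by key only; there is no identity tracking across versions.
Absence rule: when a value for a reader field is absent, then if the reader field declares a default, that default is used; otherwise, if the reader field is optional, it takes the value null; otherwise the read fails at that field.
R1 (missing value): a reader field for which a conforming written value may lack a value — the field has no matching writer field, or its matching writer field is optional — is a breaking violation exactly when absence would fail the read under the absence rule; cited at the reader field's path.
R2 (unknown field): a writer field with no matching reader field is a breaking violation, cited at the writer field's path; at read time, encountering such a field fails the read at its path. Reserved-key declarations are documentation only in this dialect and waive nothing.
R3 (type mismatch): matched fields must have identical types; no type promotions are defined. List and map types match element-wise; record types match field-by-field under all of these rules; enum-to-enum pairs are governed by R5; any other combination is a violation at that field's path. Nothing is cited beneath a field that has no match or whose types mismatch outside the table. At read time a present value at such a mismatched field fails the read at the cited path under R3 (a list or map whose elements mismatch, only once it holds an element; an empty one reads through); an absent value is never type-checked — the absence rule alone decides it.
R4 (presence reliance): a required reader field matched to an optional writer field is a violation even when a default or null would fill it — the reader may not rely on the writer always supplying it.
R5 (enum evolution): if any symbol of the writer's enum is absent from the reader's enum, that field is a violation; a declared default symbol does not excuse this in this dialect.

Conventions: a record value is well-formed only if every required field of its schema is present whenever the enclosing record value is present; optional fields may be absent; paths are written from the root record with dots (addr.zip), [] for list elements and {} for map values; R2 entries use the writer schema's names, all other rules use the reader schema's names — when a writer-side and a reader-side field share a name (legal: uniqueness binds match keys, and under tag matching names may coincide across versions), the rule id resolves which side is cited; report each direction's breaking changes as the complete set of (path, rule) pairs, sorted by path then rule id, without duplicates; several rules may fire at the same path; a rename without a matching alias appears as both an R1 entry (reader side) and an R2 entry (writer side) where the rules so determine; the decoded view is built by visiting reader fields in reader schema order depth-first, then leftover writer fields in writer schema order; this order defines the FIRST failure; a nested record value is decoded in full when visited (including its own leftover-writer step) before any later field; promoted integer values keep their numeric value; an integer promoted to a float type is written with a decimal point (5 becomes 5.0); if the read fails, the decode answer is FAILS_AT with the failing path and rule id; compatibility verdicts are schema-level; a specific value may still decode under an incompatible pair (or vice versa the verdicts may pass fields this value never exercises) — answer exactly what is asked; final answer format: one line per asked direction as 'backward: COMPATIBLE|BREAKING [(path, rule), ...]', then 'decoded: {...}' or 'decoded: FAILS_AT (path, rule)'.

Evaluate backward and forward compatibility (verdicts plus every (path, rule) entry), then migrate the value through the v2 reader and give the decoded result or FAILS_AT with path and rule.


arrows below run writer -> reader for Profile
backward on Profile — v2 reading data written by v1:
  kind: paired with writer kind (State -> State; writer required)
  scores: paired with writer scores (map<string, string> -> map<string, string>; writer optional)
  balance: paired with writer rating (float32 -> float32; writer required)
  weight: paired with writer weight (float64 -> float64; writer required)
  version: paired with writer version (int32 -> int32; writer optional)
  zip: paired with writer zip (int32 -> int32; writer optional)
  active: paired with writer primary (bool -> bool; writer optional)
  => backward: COMPATIBLE
forward on Profile — v1 reading data written by v2:
  kind: paired with writer kind (State -> State; writer required)
  scores: paired with writer scores (map<string, string> -> map<string, string>; writer optional)
  rating: no writer-side match
  weight: paired with writer weight (float64 -> float64; writer required)
  version: paired with writer version (int32 -> int32; writer optional)
  zip: paired with writer zip (int32 -> int32; writer optional)
  primary: no writer-side match
  balance (writer side), unknown to reader
  active (writer side), unknown to reader
  rule R2 violated at active
  rule R2 violated at balance
  => forward: BREAKING (2)
migrating the Profile value to v2:
  kind := "OPEN"
  scores := {}
  balance := 0.0 (from writer rating)
  weight := 0.0
  version := null (absent, optional -> null)
  zip := 100
  active := false (from writer primary)
  => decoded: {"kind": "OPEN", "scores": {}, "balance": 0.0, "weight": 0.0, "version": null, "zip": 100, "active": false}

backward: COMPATIBLE []; forward: BREAKING [(active, R2), (balance, R2)]; decoded: {"kind": "OPEN", "scores": {}, "balance": 0.0, "weight": 0.0, "version": null, "zip": 100, "active": false}
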